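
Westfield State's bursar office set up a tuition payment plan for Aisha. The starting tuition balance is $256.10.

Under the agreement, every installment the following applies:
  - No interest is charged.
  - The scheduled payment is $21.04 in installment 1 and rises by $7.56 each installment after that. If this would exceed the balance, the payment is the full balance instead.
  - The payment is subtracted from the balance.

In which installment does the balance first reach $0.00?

# | Opening | Payment | End bal
1 | $256.10 | $21.04 | $235.06
2 | $235.06 | $28.60 | $206.46
3 | $206.46 | $36.16 | $170.30
4 | $170.30 | $43.72 | $126.58
5 | $126.58 | $51.28 | $75.30
6 | $75.30 | $58.84 | $16.46
7 | $16.46 | $16.46 | $0.00
Balance reaches $0.00 in installment 7.

7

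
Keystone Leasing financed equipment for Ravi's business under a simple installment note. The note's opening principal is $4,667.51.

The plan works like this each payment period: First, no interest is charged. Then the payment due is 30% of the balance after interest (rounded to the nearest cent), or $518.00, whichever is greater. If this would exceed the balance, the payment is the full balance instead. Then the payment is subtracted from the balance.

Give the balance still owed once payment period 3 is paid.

Payment period 1: opening $4,667.51; payment $1,400.25; balance $3,267.26
Payment period 2: opening $3,267.26; payment $980.18; balance $2,287.08
Payment period 3: opening $2,287.08; payment $686.12; balance $1,600.96

$1,600.96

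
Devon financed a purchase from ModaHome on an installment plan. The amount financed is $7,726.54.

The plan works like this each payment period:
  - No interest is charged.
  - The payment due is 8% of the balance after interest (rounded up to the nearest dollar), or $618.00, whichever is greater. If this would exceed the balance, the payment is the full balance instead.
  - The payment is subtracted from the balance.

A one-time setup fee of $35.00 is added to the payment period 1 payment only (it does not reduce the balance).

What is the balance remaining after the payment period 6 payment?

$4,017.54

Payment period 1: opening $7,726.54; payment $619.00 (+ $35.00 fee); balance $7,107.54
Payment period 2: opening $7,107.54; payment $618.00; balance $6,489.54
Payment period 3: opening $6,489.54; payment $618.00; balance $5,871.54
Payment period 4: opening $5,871.54; payment $618.00; balance $5,253.54
Payment period 5: opening $5,253.54; payment $618.00; balance $4,635.54
Payment period 6: opening $4,635.54; payment $618.00; balance $4,017.54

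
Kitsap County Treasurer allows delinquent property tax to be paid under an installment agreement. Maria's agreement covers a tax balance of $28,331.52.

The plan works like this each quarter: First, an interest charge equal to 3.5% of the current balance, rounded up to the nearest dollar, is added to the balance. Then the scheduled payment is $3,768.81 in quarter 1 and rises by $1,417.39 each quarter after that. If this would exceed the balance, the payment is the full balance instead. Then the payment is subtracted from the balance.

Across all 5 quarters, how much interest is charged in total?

$3,450.00

# | Opening | Interest | Payment | End bal
1 | $28,331.52 | $992.00 | $3,768.81 | $25,554.71
2 | $25,554.71 | $895.00 | $5,186.20 | $21,263.51
3 | $21,263.51 | $745.00 | $6,603.59 | $15,404.92
4 | $15,404.92 | $540.00 | $8,020.98 | $7,923.94
5 | $7,923.94 | $278.00 | $8,201.94 | $0.00
Total interest: $992.00 + $895.00 + $745.00 + $540.00 + $278.00 = $3,450.00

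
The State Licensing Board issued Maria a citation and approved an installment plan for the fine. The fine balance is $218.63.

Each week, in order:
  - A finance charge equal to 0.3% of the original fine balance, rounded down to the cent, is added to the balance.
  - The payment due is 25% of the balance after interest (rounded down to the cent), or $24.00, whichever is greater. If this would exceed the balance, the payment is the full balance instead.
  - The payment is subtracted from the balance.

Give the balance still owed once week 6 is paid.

Week 1: opening $218.63; interest $0.65 → $219.28; payment $54.82; balance $164.46
Week 2: opening $164.46; interest $0.65 → $165.11; payment $41.27; balance $123.84
Week 3: opening $123.84; interest $0.65 → $124.49; payment $31.12; balance $93.37
Week 4: opening $93.37; interest $0.65 → $94.02; payment $24.00; balance $70.02
Week 5: opening $70.02; interest $0.65 → $70.67; payment $24.00; balance $46.67
Week 6: opening $46.67; interest $0.65 → $47.32; payment $24.00; balance $23.32

$23.32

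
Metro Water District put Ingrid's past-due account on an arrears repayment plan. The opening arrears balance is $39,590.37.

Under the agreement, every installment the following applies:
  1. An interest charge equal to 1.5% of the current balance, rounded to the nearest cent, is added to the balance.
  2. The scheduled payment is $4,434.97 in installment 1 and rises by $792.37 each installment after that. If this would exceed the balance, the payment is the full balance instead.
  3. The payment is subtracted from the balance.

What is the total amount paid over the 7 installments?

$42,084.41

Installment 1: opening $39,590.37; interest $593.86 → $40,184.23; payment $4,434.97; balance $35,749.26
Installment 2: opening $35,749.26; interest $536.24 → $36,285.50; payment $5,227.34; balance $31,058.16
Installment 3: opening $31,058.16; interest $465.87 → $31,524.03; payment $6,019.71; balance $25,504.32
Installment 4: opening $25,504.32; interest $382.56 → $25,886.88; payment $6,812.08; balance $19,074.80
Installment 5: opening $19,074.80; interest $286.12 → $19,360.92; payment $7,604.45; balance $11,756.47
Installment 6: opening $11,756.47; interest $176.35 → $11,932.82; payment $8,396.82; balance $3,536.00
Installment 7: opening $3,536.00; interest $53.04 → $3,589.04; payment $3,589.04; balance $0.00
Total paid: $42,084.41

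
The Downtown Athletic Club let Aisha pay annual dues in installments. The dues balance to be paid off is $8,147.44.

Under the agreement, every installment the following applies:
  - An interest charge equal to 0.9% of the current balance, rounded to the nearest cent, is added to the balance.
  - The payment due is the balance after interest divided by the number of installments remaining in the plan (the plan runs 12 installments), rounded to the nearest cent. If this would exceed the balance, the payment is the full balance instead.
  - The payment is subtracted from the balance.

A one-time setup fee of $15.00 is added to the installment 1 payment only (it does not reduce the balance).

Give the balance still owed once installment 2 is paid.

Installment 1: opening $8,147.44; interest $73.33 → $8,220.77; payment $685.06 (+ $15.00 fee); balance $7,535.71
Installment 2: opening $7,535.71; interest $67.82 → $7,603.53; payment $691.23; balance $6,912.30

$6,912.30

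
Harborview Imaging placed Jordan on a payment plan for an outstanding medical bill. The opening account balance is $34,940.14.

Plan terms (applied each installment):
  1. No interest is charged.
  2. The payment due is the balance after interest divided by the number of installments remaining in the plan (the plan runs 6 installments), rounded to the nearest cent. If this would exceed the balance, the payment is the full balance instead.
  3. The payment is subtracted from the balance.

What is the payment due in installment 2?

Installment 1: opening $34,940.14; payment $5,823.36; balance $29,116.78
Installment 2: opening $29,116.78; payment $5,823.36; balance $23,293.42

$5,823.36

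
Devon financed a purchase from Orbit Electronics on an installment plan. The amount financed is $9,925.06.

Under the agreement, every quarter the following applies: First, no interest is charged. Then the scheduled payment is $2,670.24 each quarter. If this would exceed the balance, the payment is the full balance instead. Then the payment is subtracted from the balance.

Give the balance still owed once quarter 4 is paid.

$0.00

Quarter 1: $9,925.06 − $2,670.24 → $7,254.82
Quarter 2: $7,254.82 − $2,670.24 → $4,584.58
Quarter 3: $4,584.58 − $2,670.24 → $1,914.34
Quarter 4: $1,914.34 − $1,914.34 → $0.00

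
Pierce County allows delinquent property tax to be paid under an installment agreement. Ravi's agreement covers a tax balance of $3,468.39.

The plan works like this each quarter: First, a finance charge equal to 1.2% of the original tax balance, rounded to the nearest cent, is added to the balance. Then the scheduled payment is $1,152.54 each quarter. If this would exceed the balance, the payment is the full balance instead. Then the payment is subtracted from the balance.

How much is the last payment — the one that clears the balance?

# | Opening | Interest | Payment | End bal
1 | $3,468.39 | $41.62 | $1,152.54 | $2,357.47
2 | $2,357.47 | $41.62 | $1,152.54 | $1,246.55
3 | $1,246.55 | $41.62 | $1,152.54 | $135.63
4 | $135.63 | $41.62 | $177.25 | $0.00

$177.25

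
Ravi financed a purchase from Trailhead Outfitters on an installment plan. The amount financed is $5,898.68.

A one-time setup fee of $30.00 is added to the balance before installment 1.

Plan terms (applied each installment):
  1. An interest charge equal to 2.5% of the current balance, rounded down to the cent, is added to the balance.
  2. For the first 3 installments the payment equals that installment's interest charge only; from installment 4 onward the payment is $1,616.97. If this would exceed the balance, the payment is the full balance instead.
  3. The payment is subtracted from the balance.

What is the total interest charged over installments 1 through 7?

$813.47

Installment 1: $5,928.68 +$148.21 interest = $6,076.89; pay $148.21 → $5,928.68
Installment 2: $5,928.68 +$148.21 interest = $6,076.89; pay $148.21 → $5,928.68
Installment 3: $5,928.68 +$148.21 interest = $6,076.89; pay $148.21 → $5,928.68
Installment 4: $5,928.68 +$148.21 interest = $6,076.89; pay $1,616.97 → $4,459.92
Installment 5: $4,459.92 +$111.49 interest = $4,571.41; pay $1,616.97 → $2,954.44
Installment 6: $2,954.44 +$73.86 interest = $3,028.30; pay $1,616.97 → $1,411.33
Installment 7: $1,411.33 +$35.28 interest = $1,446.61; pay $1,446.61 → $0.00
Total interest: $148.21 + $148.21 + $148.21 + $148.21 + $111.49 + $73.86 + $35.28 = $813.47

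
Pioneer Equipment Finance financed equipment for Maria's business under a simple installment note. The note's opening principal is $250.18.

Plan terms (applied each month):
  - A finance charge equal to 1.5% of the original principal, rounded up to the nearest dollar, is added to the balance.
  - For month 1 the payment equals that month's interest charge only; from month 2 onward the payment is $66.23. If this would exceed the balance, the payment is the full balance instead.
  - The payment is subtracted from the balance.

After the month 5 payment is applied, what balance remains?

# | Opening | Interest | Payment | End bal
1 | $250.18 | $4.00 | $4.00 | $250.18
2 | $250.18 | $4.00 | $66.23 | $187.95
3 | $187.95 | $4.00 | $66.23 | $125.72
4 | $125.72 | $4.00 | $66.23 | $63.49
5 | $63.49 | $4.00 | $66.23 | $1.26

$1.26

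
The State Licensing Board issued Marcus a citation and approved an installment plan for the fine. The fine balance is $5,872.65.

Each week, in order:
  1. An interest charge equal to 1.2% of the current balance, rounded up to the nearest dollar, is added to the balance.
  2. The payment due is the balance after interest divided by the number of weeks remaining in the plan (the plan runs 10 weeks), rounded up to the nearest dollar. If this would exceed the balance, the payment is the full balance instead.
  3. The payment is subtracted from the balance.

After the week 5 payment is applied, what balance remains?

# | Opening | Interest | Payment | End bal
1 | $5,872.65 | $71.00 | $595.00 | $5,348.65
2 | $5,348.65 | $65.00 | $602.00 | $4,811.65
3 | $4,811.65 | $58.00 | $609.00 | $4,260.65
4 | $4,260.65 | $52.00 | $617.00 | $3,695.65
5 | $3,695.65 | $45.00 | $624.00 | $3,116.65

$3,116.65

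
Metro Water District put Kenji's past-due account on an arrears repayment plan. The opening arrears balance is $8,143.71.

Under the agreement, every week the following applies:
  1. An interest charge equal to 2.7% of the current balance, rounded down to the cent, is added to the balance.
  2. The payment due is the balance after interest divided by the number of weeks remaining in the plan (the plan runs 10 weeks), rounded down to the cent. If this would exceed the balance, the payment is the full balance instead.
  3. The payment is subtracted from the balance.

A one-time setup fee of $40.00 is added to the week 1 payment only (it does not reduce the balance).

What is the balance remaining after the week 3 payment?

$6,174.93

Week 1: opening $8,143.71; interest $219.88 → $8,363.59; payment $836.35 (+ $40.00 fee); balance $7,527.24
Week 2: opening $7,527.24; interest $203.23 → $7,730.47; payment $858.94; balance $6,871.53
Week 3: opening $6,871.53; interest $185.53 → $7,057.06; payment $882.13; balance $6,174.93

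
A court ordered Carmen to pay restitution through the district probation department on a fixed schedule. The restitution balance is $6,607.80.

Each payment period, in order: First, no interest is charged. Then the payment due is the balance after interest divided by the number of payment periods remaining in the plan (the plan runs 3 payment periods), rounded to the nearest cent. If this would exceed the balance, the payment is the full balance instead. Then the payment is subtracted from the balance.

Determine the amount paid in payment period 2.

# | Opening | Payment | End bal
1 | $6,607.80 | $2,202.60 | $4,405.20
2 | $4,405.20 | $2,202.60 | $2,202.60

$2,202.60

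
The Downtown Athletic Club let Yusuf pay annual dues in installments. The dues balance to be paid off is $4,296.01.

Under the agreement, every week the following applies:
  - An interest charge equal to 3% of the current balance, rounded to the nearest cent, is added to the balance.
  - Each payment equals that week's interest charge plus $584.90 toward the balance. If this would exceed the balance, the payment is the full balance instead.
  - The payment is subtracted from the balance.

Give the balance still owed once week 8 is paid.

Week 1: $4,296.01 +$128.88 interest = $4,424.89; pay $713.78 → $3,711.11
Week 2: $3,711.11 +$111.33 interest = $3,822.44; pay $696.23 → $3,126.21
Week 3: $3,126.21 +$93.79 interest = $3,220.00; pay $678.69 → $2,541.31
Week 4: $2,541.31 +$76.24 interest = $2,617.55; pay $661.14 → $1,956.41
Week 5: $1,956.41 +$58.69 interest = $2,015.10; pay $643.59 → $1,371.51
Week 6: $1,371.51 +$41.15 interest = $1,412.66; pay $626.05 → $786.61
Week 7: $786.61 +$23.60 interest = $810.21; pay $608.50 → $201.71
Week 8: $201.71 +$6.05 interest = $207.76; pay $207.76 → $0.00

$0.00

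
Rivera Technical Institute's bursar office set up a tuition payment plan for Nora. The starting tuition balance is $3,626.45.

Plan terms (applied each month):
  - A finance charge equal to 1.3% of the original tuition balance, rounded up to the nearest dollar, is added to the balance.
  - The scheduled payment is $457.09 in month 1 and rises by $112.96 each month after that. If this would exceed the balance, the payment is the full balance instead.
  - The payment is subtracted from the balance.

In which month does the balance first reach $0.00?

# | Opening | Interest | Payment | End bal
1 | $3,626.45 | $48.00 | $457.09 | $3,217.36
2 | $3,217.36 | $48.00 | $570.05 | $2,695.31
3 | $2,695.31 | $48.00 | $683.01 | $2,060.30
4 | $2,060.30 | $48.00 | $795.97 | $1,312.33
5 | $1,312.33 | $48.00 | $908.93 | $451.40
6 | $451.40 | $48.00 | $499.40 | $0.00
Balance reaches $0.00 in month 6.

6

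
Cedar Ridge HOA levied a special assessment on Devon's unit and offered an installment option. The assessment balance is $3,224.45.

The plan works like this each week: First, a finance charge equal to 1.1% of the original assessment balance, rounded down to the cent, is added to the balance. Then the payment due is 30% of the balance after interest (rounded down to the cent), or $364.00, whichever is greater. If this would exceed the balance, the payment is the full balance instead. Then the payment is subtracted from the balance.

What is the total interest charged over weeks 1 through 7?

# | Opening | Interest | Payment | End bal
1 | $3,224.45 | $35.46 | $977.97 | $2,281.94
2 | $2,281.94 | $35.46 | $695.22 | $1,622.18
3 | $1,622.18 | $35.46 | $497.29 | $1,160.35
4 | $1,160.35 | $35.46 | $364.00 | $831.81
5 | $831.81 | $35.46 | $364.00 | $503.27
6 | $503.27 | $35.46 | $364.00 | $174.73
7 | $174.73 | $35.46 | $210.19 | $0.00
Total interest: $35.46 + $35.46 + $35.46 + $35.46 + $35.46 + $35.46 + $35.46 = $248.22

$248.22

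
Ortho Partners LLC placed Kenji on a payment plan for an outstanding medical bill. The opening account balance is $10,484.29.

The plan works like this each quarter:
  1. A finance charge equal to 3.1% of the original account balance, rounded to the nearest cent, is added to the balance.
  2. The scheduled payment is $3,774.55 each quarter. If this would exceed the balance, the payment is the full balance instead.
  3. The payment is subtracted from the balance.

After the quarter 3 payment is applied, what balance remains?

$135.67

Quarter 1: opening $10,484.29; interest $325.01 → $10,809.30; payment $3,774.55; balance $7,034.75
Quarter 2: opening $7,034.75; interest $325.01 → $7,359.76; payment $3,774.55; balance $3,585.21
Quarter 3: opening $3,585.21; interest $325.01 → $3,910.22; payment $3,774.55; balance $135.67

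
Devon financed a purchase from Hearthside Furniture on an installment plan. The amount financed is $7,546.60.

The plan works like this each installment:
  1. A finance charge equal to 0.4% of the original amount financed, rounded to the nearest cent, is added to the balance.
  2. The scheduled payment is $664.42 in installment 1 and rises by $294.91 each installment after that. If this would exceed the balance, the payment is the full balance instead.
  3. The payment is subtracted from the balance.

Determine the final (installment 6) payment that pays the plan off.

$1,456.54

Installment 1: opening $7,546.60; interest $30.19 → $7,576.79; payment $664.42; balance $6,912.37
Installment 2: opening $6,912.37; interest $30.19 → $6,942.56; payment $959.33; balance $5,983.23
Installment 3: opening $5,983.23; interest $30.19 → $6,013.42; payment $1,254.24; balance $4,759.18
Installment 4: opening $4,759.18; interest $30.19 → $4,789.37; payment $1,549.15; balance $3,240.22
Installment 5: opening $3,240.22; interest $30.19 → $3,270.41; payment $1,844.06; balance $1,426.35
Installment 6: opening $1,426.35; interest $30.19 → $1,456.54; payment $1,456.54; balance $0.00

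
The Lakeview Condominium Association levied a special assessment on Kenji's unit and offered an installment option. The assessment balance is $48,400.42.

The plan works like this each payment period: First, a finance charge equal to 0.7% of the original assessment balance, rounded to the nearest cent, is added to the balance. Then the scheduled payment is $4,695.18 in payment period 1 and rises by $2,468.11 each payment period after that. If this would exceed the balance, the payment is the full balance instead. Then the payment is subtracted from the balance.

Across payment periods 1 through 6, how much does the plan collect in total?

$50,433.22

Payment period 1: opening $48,400.42; interest $338.80 → $48,739.22; payment $4,695.18; balance $44,044.04
Payment period 2: opening $44,044.04; interest $338.80 → $44,382.84; payment $7,163.29; balance $37,219.55
Payment period 3: opening $37,219.55; interest $338.80 → $37,558.35; payment $9,631.40; balance $27,926.95
Payment period 4: opening $27,926.95; interest $338.80 → $28,265.75; payment $12,099.51; balance $16,166.24
Payment period 5: opening $16,166.24; interest $338.80 → $16,505.04; payment $14,567.62; balance $1,937.42
Payment period 6: opening $1,937.42; interest $338.80 → $2,276.22; payment $2,276.22; balance $0.00
Total paid: $50,433.22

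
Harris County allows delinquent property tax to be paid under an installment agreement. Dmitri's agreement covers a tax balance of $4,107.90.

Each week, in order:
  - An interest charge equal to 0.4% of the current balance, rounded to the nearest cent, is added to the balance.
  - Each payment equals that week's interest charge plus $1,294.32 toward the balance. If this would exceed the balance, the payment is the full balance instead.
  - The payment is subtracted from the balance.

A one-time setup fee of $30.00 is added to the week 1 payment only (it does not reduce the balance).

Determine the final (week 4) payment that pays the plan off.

$225.84

Week 1: $4,107.90 +$16.43 interest = $4,124.33; pay $1,310.75 (+ $30.00 fee) → $2,813.58
Week 2: $2,813.58 +$11.25 interest = $2,824.83; pay $1,305.57 → $1,519.26
Week 3: $1,519.26 +$6.08 interest = $1,525.34; pay $1,300.40 → $224.94
Week 4: $224.94 +$0.90 interest = $225.84; pay $225.84 → $0.00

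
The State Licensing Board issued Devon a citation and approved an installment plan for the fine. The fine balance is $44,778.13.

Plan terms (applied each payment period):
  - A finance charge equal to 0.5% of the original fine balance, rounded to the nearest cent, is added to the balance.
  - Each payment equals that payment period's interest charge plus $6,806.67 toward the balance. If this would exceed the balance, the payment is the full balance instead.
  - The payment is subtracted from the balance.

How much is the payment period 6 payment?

# | Opening | Interest | Payment | End bal
1 | $44,778.13 | $223.89 | $7,030.56 | $37,971.46
2 | $37,971.46 | $223.89 | $7,030.56 | $31,164.79
3 | $31,164.79 | $223.89 | $7,030.56 | $24,358.12
4 | $24,358.12 | $223.89 | $7,030.56 | $17,551.45
5 | $17,551.45 | $223.89 | $7,030.56 | $10,744.78
6 | $10,744.78 | $223.89 | $7,030.56 | $3,938.11

$7,030.56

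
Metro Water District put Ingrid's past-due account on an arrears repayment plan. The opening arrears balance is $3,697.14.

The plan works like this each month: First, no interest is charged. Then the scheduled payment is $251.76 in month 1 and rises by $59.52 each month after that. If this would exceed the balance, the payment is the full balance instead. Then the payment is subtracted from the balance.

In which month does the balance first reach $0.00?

Month 1: $3,697.14 − $251.76 → $3,445.38
Month 2: $3,445.38 − $311.28 → $3,134.10
Month 3: $3,134.10 − $370.80 → $2,763.30
Month 4: $2,763.30 − $430.32 → $2,332.98
Month 5: $2,332.98 − $489.84 → $1,843.14
Month 6: $1,843.14 − $549.36 → $1,293.78
Month 7: $1,293.78 − $608.88 → $684.90
Month 8: $684.90 − $668.40 → $16.50
Month 9: $16.50 − $16.50 → $0.00
Balance reaches $0.00 in month 9.

9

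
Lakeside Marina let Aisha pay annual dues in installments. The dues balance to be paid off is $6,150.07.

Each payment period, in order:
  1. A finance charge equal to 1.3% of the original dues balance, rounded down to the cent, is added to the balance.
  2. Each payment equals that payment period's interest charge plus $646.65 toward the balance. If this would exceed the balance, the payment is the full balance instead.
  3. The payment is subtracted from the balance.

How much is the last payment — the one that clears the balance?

$410.17

Payment period 1: opening $6,150.07; interest $79.95 → $6,230.02; payment $726.60; balance $5,503.42
Payment period 2: opening $5,503.42; interest $79.95 → $5,583.37; payment $726.60; balance $4,856.77
Payment period 3: opening $4,856.77; interest $79.95 → $4,936.72; payment $726.60; balance $4,210.12
Payment period 4: opening $4,210.12; interest $79.95 → $4,290.07; payment $726.60; balance $3,563.47
Payment period 5: opening $3,563.47; interest $79.95 → $3,643.42; payment $726.60; balance $2,916.82
Payment period 6: opening $2,916.82; interest $79.95 → $2,996.77; payment $726.60; balance $2,270.17
Payment period 7: opening $2,270.17; interest $79.95 → $2,350.12; payment $726.60; balance $1,623.52
Payment period 8: opening $1,623.52; interest $79.95 → $1,703.47; payment $726.60; balance $976.87
Payment period 9: opening $976.87; interest $79.95 → $1,056.82; payment $726.60; balance $330.22
Payment period 10: opening $330.22; interest $79.95 → $410.17; payment $410.17; balance $0.00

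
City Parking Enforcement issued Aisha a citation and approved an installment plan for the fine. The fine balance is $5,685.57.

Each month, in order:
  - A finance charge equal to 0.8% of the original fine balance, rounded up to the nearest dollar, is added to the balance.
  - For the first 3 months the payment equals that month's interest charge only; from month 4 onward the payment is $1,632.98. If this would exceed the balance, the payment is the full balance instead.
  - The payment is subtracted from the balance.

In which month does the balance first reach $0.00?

Month 1: opening $5,685.57; interest $46.00 → $5,731.57; payment $46.00; balance $5,685.57
Month 2: opening $5,685.57; interest $46.00 → $5,731.57; payment $46.00; balance $5,685.57
Month 3: opening $5,685.57; interest $46.00 → $5,731.57; payment $46.00; balance $5,685.57
Month 4: opening $5,685.57; interest $46.00 → $5,731.57; payment $1,632.98; balance $4,098.59
Month 5: opening $4,098.59; interest $46.00 → $4,144.59; payment $1,632.98; balance $2,511.61
Month 6: opening $2,511.61; interest $46.00 → $2,557.61; payment $1,632.98; balance $924.63
Month 7: opening $924.63; interest $46.00 → $970.63; payment $970.63; balance $0.00
Balance reaches $0.00 in month 7.

7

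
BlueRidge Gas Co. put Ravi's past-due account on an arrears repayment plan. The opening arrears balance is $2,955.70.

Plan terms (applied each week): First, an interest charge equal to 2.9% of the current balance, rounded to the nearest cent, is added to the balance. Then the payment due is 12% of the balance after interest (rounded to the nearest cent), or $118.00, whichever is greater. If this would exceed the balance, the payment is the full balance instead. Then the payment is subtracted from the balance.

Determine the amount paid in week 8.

$182.20

Week 1: $2,955.70 +$85.72 interest = $3,041.42; pay $364.97 → $2,676.45
Week 2: $2,676.45 +$77.62 interest = $2,754.07; pay $330.49 → $2,423.58
Week 3: $2,423.58 +$70.28 interest = $2,493.86; pay $299.26 → $2,194.60
Week 4: $2,194.60 +$63.64 interest = $2,258.24; pay $270.99 → $1,987.25
Week 5: $1,987.25 +$57.63 interest = $2,044.88; pay $245.39 → $1,799.49
Week 6: $1,799.49 +$52.19 interest = $1,851.68; pay $222.20 → $1,629.48
Week 7: $1,629.48 +$47.25 interest = $1,676.73; pay $201.21 → $1,475.52
Week 8: $1,475.52 +$42.79 interest = $1,518.31; pay $182.20 → $1,336.11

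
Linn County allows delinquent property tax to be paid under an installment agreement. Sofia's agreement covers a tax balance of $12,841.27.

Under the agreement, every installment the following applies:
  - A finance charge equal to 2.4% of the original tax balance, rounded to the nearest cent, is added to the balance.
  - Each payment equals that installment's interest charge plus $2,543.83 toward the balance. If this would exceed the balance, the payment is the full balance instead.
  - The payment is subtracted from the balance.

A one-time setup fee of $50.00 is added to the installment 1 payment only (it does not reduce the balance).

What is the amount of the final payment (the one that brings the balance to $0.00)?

Installment 1: $12,841.27 +$308.19 interest = $13,149.46; pay $2,852.02 (+ $50.00 fee) → $10,297.44
Installment 2: $10,297.44 +$308.19 interest = $10,605.63; pay $2,852.02 → $7,753.61
Installment 3: $7,753.61 +$308.19 interest = $8,061.80; pay $2,852.02 → $5,209.78
Installment 4: $5,209.78 +$308.19 interest = $5,517.97; pay $2,852.02 → $2,665.95
Installment 5: $2,665.95 +$308.19 interest = $2,974.14; pay $2,852.02 → $122.12
Installment 6: $122.12 +$308.19 interest = $430.31; pay $430.31 → $0.00

$430.31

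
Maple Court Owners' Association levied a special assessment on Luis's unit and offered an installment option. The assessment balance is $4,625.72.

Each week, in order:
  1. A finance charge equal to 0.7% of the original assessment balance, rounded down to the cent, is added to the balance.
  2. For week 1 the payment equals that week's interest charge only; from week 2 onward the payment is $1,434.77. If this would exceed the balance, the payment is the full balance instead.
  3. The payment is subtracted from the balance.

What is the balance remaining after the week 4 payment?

# | Opening | Interest | Payment | End bal
1 | $4,625.72 | $32.38 | $32.38 | $4,625.72
2 | $4,625.72 | $32.38 | $1,434.77 | $3,223.33
3 | $3,223.33 | $32.38 | $1,434.77 | $1,820.94
4 | $1,820.94 | $32.38 | $1,434.77 | $418.55

$418.55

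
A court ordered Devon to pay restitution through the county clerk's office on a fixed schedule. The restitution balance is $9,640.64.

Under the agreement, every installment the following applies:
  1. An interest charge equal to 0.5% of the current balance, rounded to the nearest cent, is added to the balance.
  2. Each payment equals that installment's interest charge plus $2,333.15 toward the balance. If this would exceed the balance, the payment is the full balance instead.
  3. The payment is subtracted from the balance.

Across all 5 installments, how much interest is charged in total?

Installment 1: $9,640.64 +$48.20 interest = $9,688.84; pay $2,381.35 → $7,307.49
Installment 2: $7,307.49 +$36.54 interest = $7,344.03; pay $2,369.69 → $4,974.34
Installment 3: $4,974.34 +$24.87 interest = $4,999.21; pay $2,358.02 → $2,641.19
Installment 4: $2,641.19 +$13.21 interest = $2,654.40; pay $2,346.36 → $308.04
Installment 5: $308.04 +$1.54 interest = $309.58; pay $309.58 → $0.00
Total interest: $48.20 + $36.54 + $24.87 + $13.21 + $1.54 = $124.36

$124.36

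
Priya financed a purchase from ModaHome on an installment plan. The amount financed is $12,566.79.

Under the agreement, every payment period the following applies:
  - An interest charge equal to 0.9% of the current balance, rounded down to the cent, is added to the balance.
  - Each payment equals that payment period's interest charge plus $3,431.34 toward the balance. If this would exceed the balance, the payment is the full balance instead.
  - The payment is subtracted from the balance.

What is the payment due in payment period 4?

Payment period 1: $12,566.79 +$113.10 interest = $12,679.89; pay $3,544.44 → $9,135.45
Payment period 2: $9,135.45 +$82.21 interest = $9,217.66; pay $3,513.55 → $5,704.11
Payment period 3: $5,704.11 +$51.33 interest = $5,755.44; pay $3,482.67 → $2,272.77
Payment period 4: $2,272.77 +$20.45 interest = $2,293.22; pay $2,293.22 → $0.00

$2,293.22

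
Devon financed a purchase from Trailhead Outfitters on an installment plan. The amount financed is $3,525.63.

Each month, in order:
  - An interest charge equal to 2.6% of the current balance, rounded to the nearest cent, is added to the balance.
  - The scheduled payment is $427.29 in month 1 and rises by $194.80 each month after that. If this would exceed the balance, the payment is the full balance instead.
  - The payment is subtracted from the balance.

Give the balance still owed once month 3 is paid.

$1,902.89

# | Opening | Interest | Payment | End bal
1 | $3,525.63 | $91.67 | $427.29 | $3,190.01
2 | $3,190.01 | $82.94 | $622.09 | $2,650.86
3 | $2,650.86 | $68.92 | $816.89 | $1,902.89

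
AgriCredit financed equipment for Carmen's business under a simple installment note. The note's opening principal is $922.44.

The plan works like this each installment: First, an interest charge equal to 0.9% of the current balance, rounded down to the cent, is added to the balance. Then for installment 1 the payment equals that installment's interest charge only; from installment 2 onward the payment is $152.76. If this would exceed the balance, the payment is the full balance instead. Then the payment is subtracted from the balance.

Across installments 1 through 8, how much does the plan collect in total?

$961.11

Installment 1: $922.44 +$8.30 interest = $930.74; pay $8.30 → $922.44
Installment 2: $922.44 +$8.30 interest = $930.74; pay $152.76 → $777.98
Installment 3: $777.98 +$7.00 interest = $784.98; pay $152.76 → $632.22
Installment 4: $632.22 +$5.68 interest = $637.90; pay $152.76 → $485.14
Installment 5: $485.14 +$4.36 interest = $489.50; pay $152.76 → $336.74
Installment 6: $336.74 +$3.03 interest = $339.77; pay $152.76 → $187.01
Installment 7: $187.01 +$1.68 interest = $188.69; pay $152.76 → $35.93
Installment 8: $35.93 +$0.32 interest = $36.25; pay $36.25 → $0.00
Total paid: $961.11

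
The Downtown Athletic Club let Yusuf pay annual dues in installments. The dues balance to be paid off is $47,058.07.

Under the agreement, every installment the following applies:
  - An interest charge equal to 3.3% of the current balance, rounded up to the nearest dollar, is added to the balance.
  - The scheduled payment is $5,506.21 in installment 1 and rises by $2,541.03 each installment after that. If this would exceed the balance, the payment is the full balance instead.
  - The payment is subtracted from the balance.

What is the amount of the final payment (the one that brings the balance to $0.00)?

Installment 1: $47,058.07 +$1,553.00 interest = $48,611.07; pay $5,506.21 → $43,104.86
Installment 2: $43,104.86 +$1,423.00 interest = $44,527.86; pay $8,047.24 → $36,480.62
Installment 3: $36,480.62 +$1,204.00 interest = $37,684.62; pay $10,588.27 → $27,096.35
Installment 4: $27,096.35 +$895.00 interest = $27,991.35; pay $13,129.30 → $14,862.05
Installment 5: $14,862.05 +$491.00 interest = $15,353.05; pay $15,353.05 → $0.00

$15,353.05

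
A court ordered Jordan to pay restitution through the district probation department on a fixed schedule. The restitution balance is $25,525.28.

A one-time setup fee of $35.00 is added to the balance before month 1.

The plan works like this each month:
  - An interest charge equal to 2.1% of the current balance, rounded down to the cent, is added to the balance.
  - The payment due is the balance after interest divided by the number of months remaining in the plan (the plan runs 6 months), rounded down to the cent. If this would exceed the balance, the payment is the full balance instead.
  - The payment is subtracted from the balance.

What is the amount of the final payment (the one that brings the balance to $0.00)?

Month 1: opening $25,560.28; interest $536.76 → $26,097.04; payment $4,349.50; balance $21,747.54
Month 2: opening $21,747.54; interest $456.69 → $22,204.23; payment $4,440.84; balance $17,763.39
Month 3: opening $17,763.39; interest $373.03 → $18,136.42; payment $4,534.10; balance $13,602.32
Month 4: opening $13,602.32; interest $285.64 → $13,887.96; payment $4,629.32; balance $9,258.64
Month 5: opening $9,258.64; interest $194.43 → $9,453.07; payment $4,726.53; balance $4,726.54
Month 6: opening $4,726.54; interest $99.25 → $4,825.79; payment $4,825.79; balance $0.00

$4,825.79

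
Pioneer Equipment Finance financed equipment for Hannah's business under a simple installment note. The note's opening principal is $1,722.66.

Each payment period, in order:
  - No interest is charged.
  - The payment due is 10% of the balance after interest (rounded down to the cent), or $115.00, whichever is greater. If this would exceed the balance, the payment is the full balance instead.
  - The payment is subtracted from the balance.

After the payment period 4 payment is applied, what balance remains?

# | Opening | Payment | End bal
1 | $1,722.66 | $172.26 | $1,550.40
2 | $1,550.40 | $155.04 | $1,395.36
3 | $1,395.36 | $139.53 | $1,255.83
4 | $1,255.83 | $125.58 | $1,130.25

$1,130.25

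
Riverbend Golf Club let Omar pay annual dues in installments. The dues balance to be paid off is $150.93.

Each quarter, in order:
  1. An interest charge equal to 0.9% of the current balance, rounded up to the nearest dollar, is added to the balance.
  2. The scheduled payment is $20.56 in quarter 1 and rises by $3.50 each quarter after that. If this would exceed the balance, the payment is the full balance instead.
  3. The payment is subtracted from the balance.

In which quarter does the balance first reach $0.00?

Quarter 1: $150.93 +$2.00 interest = $152.93; pay $20.56 → $132.37
Quarter 2: $132.37 +$2.00 interest = $134.37; pay $24.06 → $110.31
Quarter 3: $110.31 +$1.00 interest = $111.31; pay $27.56 → $83.75
Quarter 4: $83.75 +$1.00 interest = $84.75; pay $31.06 → $53.69
Quarter 5: $53.69 +$1.00 interest = $54.69; pay $34.56 → $20.13
Quarter 6: $20.13 +$1.00 interest = $21.13; pay $21.13 → $0.00
Balance reaches $0.00 in quarter 6.

6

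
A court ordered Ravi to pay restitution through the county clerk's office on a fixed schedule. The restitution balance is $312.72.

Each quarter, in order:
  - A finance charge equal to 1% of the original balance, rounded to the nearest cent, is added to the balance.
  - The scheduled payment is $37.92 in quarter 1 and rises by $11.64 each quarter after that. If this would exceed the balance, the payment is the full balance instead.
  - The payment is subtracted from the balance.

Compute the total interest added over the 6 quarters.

Quarter 1: opening $312.72; interest $3.13 → $315.85; payment $37.92; balance $277.93
Quarter 2: opening $277.93; interest $3.13 → $281.06; payment $49.56; balance $231.50
Quarter 3: opening $231.50; interest $3.13 → $234.63; payment $61.20; balance $173.43
Quarter 4: opening $173.43; interest $3.13 → $176.56; payment $72.84; balance $103.72
Quarter 5: opening $103.72; interest $3.13 → $106.85; payment $84.48; balance $22.37
Quarter 6: opening $22.37; interest $3.13 → $25.50; payment $25.50; balance $0.00
Total interest: $3.13 + $3.13 + $3.13 + $3.13 + $3.13 + $3.13 = $18.78

$18.78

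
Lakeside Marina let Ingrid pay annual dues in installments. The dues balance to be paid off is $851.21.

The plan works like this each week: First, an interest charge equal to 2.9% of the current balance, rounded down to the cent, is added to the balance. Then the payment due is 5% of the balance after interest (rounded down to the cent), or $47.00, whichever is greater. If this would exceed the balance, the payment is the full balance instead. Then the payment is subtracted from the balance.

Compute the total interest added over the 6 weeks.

$137.99

Week 1: opening $851.21; interest $24.68 → $875.89; payment $47.00; balance $828.89
Week 2: opening $828.89; interest $24.03 → $852.92; payment $47.00; balance $805.92
Week 3: opening $805.92; interest $23.37 → $829.29; payment $47.00; balance $782.29
Week 4: opening $782.29; interest $22.68 → $804.97; payment $47.00; balance $757.97
Week 5: opening $757.97; interest $21.98 → $779.95; payment $47.00; balance $732.95
Week 6: opening $732.95; interest $21.25 → $754.20; payment $47.00; balance $707.20
Total interest: $24.68 + $24.03 + $23.37 + $22.68 + $21.98 + $21.25 = $137.99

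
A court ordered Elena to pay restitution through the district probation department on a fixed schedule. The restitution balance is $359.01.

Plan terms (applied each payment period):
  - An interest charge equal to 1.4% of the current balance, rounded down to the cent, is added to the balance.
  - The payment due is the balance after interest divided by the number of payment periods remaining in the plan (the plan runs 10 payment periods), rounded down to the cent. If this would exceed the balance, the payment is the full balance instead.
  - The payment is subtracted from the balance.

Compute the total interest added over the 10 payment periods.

Payment period 1: opening $359.01; interest $5.02 → $364.03; payment $36.40; balance $327.63
Payment period 2: opening $327.63; interest $4.58 → $332.21; payment $36.91; balance $295.30
Payment period 3: opening $295.30; interest $4.13 → $299.43; payment $37.42; balance $262.01
Payment period 4: opening $262.01; interest $3.66 → $265.67; payment $37.95; balance $227.72
Payment period 5: opening $227.72; interest $3.18 → $230.90; payment $38.48; balance $192.42
Payment period 6: opening $192.42; interest $2.69 → $195.11; payment $39.02; balance $156.09
Payment period 7: opening $156.09; interest $2.18 → $158.27; payment $39.56; balance $118.71
Payment period 8: opening $118.71; interest $1.66 → $120.37; payment $40.12; balance $80.25
Payment period 9: opening $80.25; interest $1.12 → $81.37; payment $40.68; balance $40.69
Payment period 10: opening $40.69; interest $0.56 → $41.25; payment $41.25; balance $0.00
Total interest: $5.02 + $4.58 + $4.13 + $3.66 + $3.18 + $2.69 + $2.18 + $1.66 + $1.12 + $0.56 = $28.78

$28.78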